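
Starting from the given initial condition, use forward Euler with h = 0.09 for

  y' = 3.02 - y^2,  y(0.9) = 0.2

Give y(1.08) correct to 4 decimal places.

0.7203

Euler: y_{n+1} = y_n + h·f(t_n, y_n).
t=0.900000, y=0.200000: f=2.980000 → y ← 0.200000 + 0.09·2.980000 = 0.468200
t=0.990000, y=0.468200: f=2.800789 → y ← 0.468200 + 0.09·2.800789 = 0.720271
y(1.08) ≈ 0.7203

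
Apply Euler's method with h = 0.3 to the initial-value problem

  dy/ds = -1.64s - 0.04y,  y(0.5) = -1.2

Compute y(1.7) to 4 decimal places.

Euler: y_{n+1} = y_n + h·f(s_n, y_n).
s=0.500000, y=-1.200000: f=-0.772000 → y ← -1.200000 + 0.3·(-0.772000) = -1.431600
s=0.800000, y=-1.431600: f=-1.254736 → y ← -1.431600 + 0.3·(-1.254736) = -1.808021
s=1.100000, y=-1.808021: f=-1.731679 → y ← -1.808021 + 0.3·(-1.731679) = -2.327525
s=1.400000, y=-2.327525: f=-2.202899 → y ← -2.327525 + 0.3·(-2.202899) = -2.988394
y(1.7) ≈ -2.9884

-2.9884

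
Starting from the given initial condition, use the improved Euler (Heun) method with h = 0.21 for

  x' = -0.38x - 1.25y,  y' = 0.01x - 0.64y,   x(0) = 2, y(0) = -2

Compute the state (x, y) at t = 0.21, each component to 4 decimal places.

Heun on (x,y): k1 = f(t_n, state_n); k2 = f(t_n + h, state_n + h·k1); state_{n+1} = state_n + (h/2)·(k1 + k2).
0.000000: (2.000000, -2.000000)
  k1 = (1.740000, 1.300000)
  predictor → (2.365400, -1.727000)
  k2 = (1.259898, 1.128934)
  → (2.314989, -1.744962)
(x(0.21), y(0.21)) ≈ (2.3150, -1.7450)

2.3150, -1.7450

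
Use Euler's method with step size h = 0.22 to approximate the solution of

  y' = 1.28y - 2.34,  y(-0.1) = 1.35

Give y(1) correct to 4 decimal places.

0.1750

Euler: y_{n+1} = y_n + h·f(t_n, y_n).
t=-0.100000, y=1.350000: f=-0.612000 → y ← 1.350000 + 0.22·(-0.612000) = 1.215360
t=0.120000, y=1.215360: f=-0.784339 → y ← 1.215360 + 0.22·(-0.784339) = 1.042805
t=0.340000, y=1.042805: f=-1.005209 → y ← 1.042805 + 0.22·(-1.005209) = 0.821659
t=0.560000, y=0.821659: f=-1.288276 → y ← 0.821659 + 0.22·(-1.288276) = 0.538239
t=0.780000, y=0.538239: f=-1.651055 → y ← 0.538239 + 0.22·(-1.651055) = 0.175007
y(1) ≈ 0.1750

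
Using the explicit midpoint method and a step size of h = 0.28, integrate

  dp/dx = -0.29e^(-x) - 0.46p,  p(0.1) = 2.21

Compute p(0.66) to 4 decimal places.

Midpoint: k1 = f(x_n, p_n); k2 = f(x_n + h/2, p_n + (h/2)·k1); p_{n+1} = p_n + h·k2.
x=0.100000, p=2.210000:
  k1 = f(0.100000, 2.210000) = -1.279003
  k2 = f(0.240000, 2.030940) = -1.162354
  p ← 2.210000 + 0.28·(-1.162354) = 1.884541
x=0.380000, p=1.884541:
  k1 = f(0.380000, 1.884541) = -1.065209
  k2 = f(0.520000, 1.735412) = -0.970700
  p ← 1.884541 + 0.28·(-0.970700) = 1.612745
p(0.66) ≈ 1.6127

1.6127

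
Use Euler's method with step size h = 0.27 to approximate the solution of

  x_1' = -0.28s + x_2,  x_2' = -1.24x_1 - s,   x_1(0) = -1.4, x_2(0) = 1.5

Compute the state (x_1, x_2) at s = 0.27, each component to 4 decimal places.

Euler on (x_1,x_2): x_1_{n+1} = x_1_n + h·x_1', x_2_{n+1} = x_2_n + h·x_2'.
0.000000: (-1.400000, 1.500000); f=(1.500000, 1.736000) → (-0.995000, 1.968720)
(x_1(0.27), x_2(0.27)) ≈ (-0.9950, 1.9687)

-0.9950, 1.9687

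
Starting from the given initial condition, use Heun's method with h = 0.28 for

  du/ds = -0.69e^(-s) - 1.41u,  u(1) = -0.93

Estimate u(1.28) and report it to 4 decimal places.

-0.6837

Heun: k1 = f(s_n, u_n); k2 = f(s_n + h, u_n + h·k1); u_{n+1} = u_n + (h/2)·(k1 + k2).
s=1.000000, u=-0.930000:
  k1 = f(1.000000, -0.930000) = 1.057463
  k2 = f(1.280000, -0.633910) = 0.701968
  u ← -0.930000 + (0.28/2)·(1.057463 + 0.701968) = -0.683680
u(1.28) ≈ -0.6837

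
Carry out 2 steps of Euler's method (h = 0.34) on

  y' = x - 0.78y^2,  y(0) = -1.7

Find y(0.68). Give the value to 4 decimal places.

-3.9641

Euler: y_{n+1} = y_n + h·f(x_n, y_n).
x=0.000000, y=-1.700000: f=-2.254200 → y ← -1.700000 + 0.34·(-2.254200) = -2.466428
x=0.340000, y=-2.466428: f=-4.404948 → y ← -2.466428 + 0.34·(-4.404948) = -3.964110
y(0.68) ≈ -3.9641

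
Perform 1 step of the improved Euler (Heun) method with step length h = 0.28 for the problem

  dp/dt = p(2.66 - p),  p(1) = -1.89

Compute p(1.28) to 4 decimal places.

-7.2805

Heun: k1 = f(t_n, p_n); k2 = f(t_n + h, p_n + h·k1); p_{n+1} = p_n + (h/2)·(k1 + k2).
t=1.000000, p=-1.890000:
  k1 = f(1.000000, -1.890000) = -8.599500
  k2 = f(1.280000, -4.297860) = -29.903908
  p ← -1.890000 + (0.28/2)·(-8.599500 + (-29.903908)) = -7.280477
p(1.28) ≈ -7.2805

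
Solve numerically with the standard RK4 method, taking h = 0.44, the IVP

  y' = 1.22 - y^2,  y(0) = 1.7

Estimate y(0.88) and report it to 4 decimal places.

1.1775

RK4: k1 = f(x_n, y_n); k2 = f(x_n + h/2, y_n + (h/2)·k1); k3 = f(x_n + h/2, y_n + (h/2)·k2); k4 = f(x_n + h, y_n + h·k3); y_{n+1} = y_n + (h/6)·(k1 + 2k2 + 2k3 + k4).
x=0.000000, y=1.700000:
  k1 = f(0.000000, 1.700000) = -1.670000
  k2 = f(0.220000, 1.332600) = -0.555823
  k3 = f(0.220000, 1.577719) = -1.269197
  k4 = f(0.440000, 1.141553) = -0.083144
  y ← 1.700000 + (0.44/6)·(k1 + 2k2 + 2k3 + k4) = 1.303767
x=0.440000, y=1.303767:
  k1 = f(0.440000, 1.303767) = -0.479807
  k2 = f(0.660000, 1.198209) = -0.215705
  k3 = f(0.660000, 1.256311) = -0.358319
  k4 = f(0.880000, 1.146106) = -0.093560
  y ← 1.303767 + (0.44/6)·(k1 + 2k2 + 2k3 + k4) = 1.177530
y(0.88) ≈ 1.1775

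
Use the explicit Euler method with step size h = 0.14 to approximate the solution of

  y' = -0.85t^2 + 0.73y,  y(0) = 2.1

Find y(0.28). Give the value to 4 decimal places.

2.5488

Euler: y_{n+1} = y_n + h·f(t_n, y_n).
t=0.000000, y=2.100000: f=1.533000 → y ← 2.100000 + 0.14·1.533000 = 2.314620
t=0.140000, y=2.314620: f=1.673013 → y ← 2.314620 + 0.14·1.673013 = 2.548842
y(0.28) ≈ 2.5488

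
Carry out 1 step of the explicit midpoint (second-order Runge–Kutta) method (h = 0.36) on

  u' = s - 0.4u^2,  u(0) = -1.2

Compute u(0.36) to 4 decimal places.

Midpoint: k1 = f(s_n, u_n); k2 = f(s_n + h/2, u_n + (h/2)·k1); u_{n+1} = u_n + h·k2.
s=0.000000, u=-1.200000:
  k1 = f(0.000000, -1.200000) = -0.576000
  k2 = f(0.180000, -1.303680) = -0.499833
  u ← -1.200000 + 0.36·(-0.499833) = -1.379940
u(0.36) ≈ -1.3799

-1.3799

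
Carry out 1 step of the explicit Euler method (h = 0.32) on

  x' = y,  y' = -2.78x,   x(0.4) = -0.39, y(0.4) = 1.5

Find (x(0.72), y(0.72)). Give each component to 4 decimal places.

0.0900, 1.8469

Euler on (x,y): x_{n+1} = x_n + h·x', y_{n+1} = y_n + h·y'.
0.400000: (-0.390000, 1.500000); f=(1.500000, 1.084200) → (0.090000, 1.846944)
(x(0.72), y(0.72)) ≈ (0.0900, 1.8469)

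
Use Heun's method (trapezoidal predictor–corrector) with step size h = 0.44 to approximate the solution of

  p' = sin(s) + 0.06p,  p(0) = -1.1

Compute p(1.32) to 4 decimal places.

-0.4319

Heun: k1 = f(s_n, p_n); k2 = f(s_n + h, p_n + h·k1); p_{n+1} = p_n + (h/2)·(k1 + k2).
s=0.000000, p=-1.100000:
  k1 = f(0.000000, -1.100000) = -0.066000
  k2 = f(0.440000, -1.129040) = 0.358197
  p ← -1.100000 + (0.44/2)·(-0.066000 + 0.358197) = -1.035717
s=0.440000, p=-1.035717:
  k1 = f(0.440000, -1.035717) = 0.363796
  k2 = f(0.880000, -0.875646) = 0.718200
  p ← -1.035717 + (0.44/2)·(0.363796 + 0.718200) = -0.797677
s=0.880000, p=-0.797677:
  k1 = f(0.880000, -0.797677) = 0.722878
  k2 = f(1.320000, -0.479611) = 0.939938
  p ← -0.797677 + (0.44/2)·(0.722878 + 0.939938) = -0.431858
p(1.32) ≈ -0.4319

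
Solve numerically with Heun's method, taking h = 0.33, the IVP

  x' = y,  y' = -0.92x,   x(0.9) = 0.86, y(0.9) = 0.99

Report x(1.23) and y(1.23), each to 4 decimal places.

1.1436, 0.6793

Heun on (x,y): k1 = f(t_n, state_n); k2 = f(t_n + h, state_n + h·k1); state_{n+1} = state_n + (h/2)·(k1 + k2).
0.900000: (0.860000, 0.990000)
  k1 = (0.990000, -0.791200)
  predictor → (1.186700, 0.728904)
  k2 = (0.728904, -1.091764)
  → (1.143619, 0.679311)
(x(1.23), y(1.23)) ≈ (1.1436, 0.6793)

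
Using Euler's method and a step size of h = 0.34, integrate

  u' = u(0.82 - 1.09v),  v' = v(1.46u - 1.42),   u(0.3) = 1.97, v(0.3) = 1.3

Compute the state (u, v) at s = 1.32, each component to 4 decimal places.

Euler on (u,v): u_{n+1} = u_n + h·u', v_{n+1} = v_n + h·v'.
0.300000: (1.970000, 1.300000); f=(-1.176090, 1.893060) → (1.570129, 1.943640)
0.640000: (1.570129, 1.943640); f=(-2.038920, 1.695610) → (0.876897, 2.520148)
0.980000: (0.876897, 2.520148); f=(-1.689746, -0.352143) → (0.302383, 2.400419)
(u(1.32), v(1.32)) ≈ (0.3024, 2.4004)

0.3024, 2.4004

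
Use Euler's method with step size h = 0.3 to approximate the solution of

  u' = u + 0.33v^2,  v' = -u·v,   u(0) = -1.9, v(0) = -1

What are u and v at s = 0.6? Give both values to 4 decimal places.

-2.8383, -2.6867

Euler on (u,v): u_{n+1} = u_n + h·u', v_{n+1} = v_n + h·v'.
0.000000: (-1.900000, -1.000000); f=(-1.570000, -1.900000) → (-2.371000, -1.570000)
0.300000: (-2.371000, -1.570000); f=(-1.557583, -3.722470) → (-2.838275, -2.686741)
(u(0.6), v(0.6)) ≈ (-2.8383, -2.6867)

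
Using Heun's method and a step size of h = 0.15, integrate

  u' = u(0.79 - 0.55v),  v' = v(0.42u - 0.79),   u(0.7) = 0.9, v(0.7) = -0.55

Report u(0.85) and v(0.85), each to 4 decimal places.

1.0581, -0.5195

Heun on (u,v): k1 = f(t_n, state_n); k2 = f(t_n + h, state_n + h·k1); state_{n+1} = state_n + (h/2)·(k1 + k2).
0.700000: (0.900000, -0.550000)
  k1 = (0.983250, 0.226600)
  predictor → (1.047487, -0.516010)
  k2 = (1.124798, 0.180632)
  → (1.058104, -0.519458)
(u(0.85), v(0.85)) ≈ (1.0581, -0.5195)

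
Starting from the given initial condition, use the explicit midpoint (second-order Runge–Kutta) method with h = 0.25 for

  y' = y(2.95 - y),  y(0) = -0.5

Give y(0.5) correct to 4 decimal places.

Midpoint: k1 = f(t_n, y_n); k2 = f(t_n + h/2, y_n + (h/2)·k1); y_{n+1} = y_n + h·k2.
t=0.000000, y=-0.500000:
  k1 = f(0.000000, -0.500000) = -1.725000
  k2 = f(0.125000, -0.715625) = -2.623213
  y ← -0.500000 + 0.25·(-2.623213) = -1.155803
t=0.250000, y=-1.155803:
  k1 = f(0.250000, -1.155803) = -4.745501
  k2 = f(0.375000, -1.748991) = -8.218492
  y ← -1.155803 + 0.25·(-8.218492) = -3.210426
y(0.5) ≈ -3.2104

-3.2104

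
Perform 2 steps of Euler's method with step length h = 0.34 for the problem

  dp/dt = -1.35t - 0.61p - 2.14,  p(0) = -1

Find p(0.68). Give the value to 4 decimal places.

-2.0886

Euler: p_{n+1} = p_n + h·f(t_n, p_n).
t=0.000000, p=-1.000000: f=-1.530000 → p ← -1.000000 + 0.34·(-1.530000) = -1.520200
t=0.340000, p=-1.520200: f=-1.671678 → p ← -1.520200 + 0.34·(-1.671678) = -2.088571
p(0.68) ≈ -2.0886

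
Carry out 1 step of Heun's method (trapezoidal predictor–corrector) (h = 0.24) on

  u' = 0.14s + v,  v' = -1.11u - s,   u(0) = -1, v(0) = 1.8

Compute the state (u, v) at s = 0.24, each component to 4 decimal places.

Heun on (u,v): k1 = f(s_n, state_n); k2 = f(s_n + h, state_n + h·k1); state_{n+1} = state_n + (h/2)·(k1 + k2).
0.000000: (-1.000000, 1.800000)
  k1 = (1.800000, 1.110000)
  predictor → (-0.568000, 2.066400)
  k2 = (2.100000, 0.390480)
  → (-0.532000, 1.980058)
(u(0.24), v(0.24)) ≈ (-0.5320, 1.9801)

-0.5320, 1.9801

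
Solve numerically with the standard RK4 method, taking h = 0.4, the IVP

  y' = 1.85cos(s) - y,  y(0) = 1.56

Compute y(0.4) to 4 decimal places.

1.6378

RK4: k1 = f(s_n, y_n); k2 = f(s_n + h/2, y_n + (h/2)·k1); k3 = f(s_n + h/2, y_n + (h/2)·k2); k4 = f(s_n + h, y_n + h·k3); y_{n+1} = y_n + (h/6)·(k1 + 2k2 + 2k3 + k4).
s=0.000000, y=1.560000:
  k1 = f(0.000000, 1.560000) = 0.290000
  k2 = f(0.200000, 1.618000) = 0.195123
  k3 = f(0.200000, 1.599025) = 0.214099
  k4 = f(0.400000, 1.645639) = 0.058323
  y ← 1.560000 + (0.4/6)·(k1 + 2k2 + 2k3 + k4) = 1.637784
y(0.4) ≈ 1.6378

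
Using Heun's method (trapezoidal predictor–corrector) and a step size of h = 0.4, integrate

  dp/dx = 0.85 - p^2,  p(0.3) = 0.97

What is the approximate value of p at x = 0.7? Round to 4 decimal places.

Heun: k1 = f(x_n, p_n); k2 = f(x_n + h, p_n + h·k1); p_{n+1} = p_n + (h/2)·(k1 + k2).
x=0.300000, p=0.970000:
  k1 = f(0.300000, 0.970000) = -0.090900
  k2 = f(0.700000, 0.933640) = -0.021684
  p ← 0.970000 + (0.4/2)·(-0.090900 + (-0.021684)) = 0.947483
p(0.7) ≈ 0.9475

0.9475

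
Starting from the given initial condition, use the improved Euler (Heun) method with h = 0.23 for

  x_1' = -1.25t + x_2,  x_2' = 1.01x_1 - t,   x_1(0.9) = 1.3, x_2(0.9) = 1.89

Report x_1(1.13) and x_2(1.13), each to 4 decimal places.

1.4538, 1.9790

Heun on (x_1,x_2): k1 = f(t_n, state_n); k2 = f(t_n + h, state_n + h·k1); state_{n+1} = state_n + (h/2)·(k1 + k2).
0.900000: (1.300000, 1.890000)
  k1 = (0.765000, 0.413000)
  predictor → (1.475950, 1.984990)
  k2 = (0.572490, 0.360710)
  → (1.453811, 1.978977)
(x_1(1.13), x_2(1.13)) ≈ (1.4538, 1.9790)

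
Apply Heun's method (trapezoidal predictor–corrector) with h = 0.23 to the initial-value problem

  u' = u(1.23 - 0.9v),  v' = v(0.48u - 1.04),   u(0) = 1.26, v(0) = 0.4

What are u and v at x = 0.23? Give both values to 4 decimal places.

Heun on (u,v): k1 = f(x_n, state_n); k2 = f(x_n + h, state_n + h·k1); state_{n+1} = state_n + (h/2)·(k1 + k2).
0.000000: (1.260000, 0.400000)
  k1 = (1.096200, -0.174080)
  predictor → (1.512126, 0.359962)
  k2 = (1.370038, -0.113093)
  → (1.543617, 0.366975)
(u(0.23), v(0.23)) ≈ (1.5436, 0.3670)

1.5436, 0.3670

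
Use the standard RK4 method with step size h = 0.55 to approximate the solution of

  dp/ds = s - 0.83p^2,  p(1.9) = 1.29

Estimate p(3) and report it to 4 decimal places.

RK4: k1 = f(s_n, p_n); k2 = f(s_n + h/2, p_n + (h/2)·k1); k3 = f(s_n + h/2, p_n + (h/2)·k2); k4 = f(s_n + h, p_n + h·k3); p_{n+1} = p_n + (h/6)·(k1 + 2k2 + 2k3 + k4).
s=1.900000, p=1.290000:
  k1 = f(1.900000, 1.290000) = 0.518797
  k2 = f(2.175000, 1.432669) = 0.471391
  k3 = f(2.175000, 1.419633) = 0.502254
  k4 = f(2.450000, 1.566240) = 0.413921
  p ← 1.290000 + (0.55/6)·(k1 + 2k2 + 2k3 + k4) = 1.554001
s=2.450000, p=1.554001:
  k1 = f(2.450000, 1.554001) = 0.445618
  k2 = f(2.725000, 1.676546) = 0.392032
  k3 = f(2.725000, 1.661809) = 0.432863
  k4 = f(3.000000, 1.792075) = 0.334426
  p ← 1.554001 + (0.55/6)·(k1 + 2k2 + 2k3 + k4) = 1.776736
p(3) ≈ 1.7767

1.7767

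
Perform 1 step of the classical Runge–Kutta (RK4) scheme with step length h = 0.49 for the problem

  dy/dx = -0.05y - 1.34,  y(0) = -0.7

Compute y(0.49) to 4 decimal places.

-1.3317

RK4: k1 = f(x_n, y_n); k2 = f(x_n + h/2, y_n + (h/2)·k1); k3 = f(x_n + h/2, y_n + (h/2)·k2); k4 = f(x_n + h, y_n + h·k3); y_{n+1} = y_n + (h/6)·(k1 + 2k2 + 2k3 + k4).
x=0.000000, y=-0.700000:
  k1 = f(0.000000, -0.700000) = -1.305000
  k2 = f(0.245000, -1.019725) = -1.289014
  k3 = f(0.245000, -1.015808) = -1.289210
  k4 = f(0.490000, -1.331713) = -1.273414
  y ← -0.700000 + (0.49/6)·(k1 + 2k2 + 2k3 + k4) = -1.331680
y(0.49) ≈ -1.3317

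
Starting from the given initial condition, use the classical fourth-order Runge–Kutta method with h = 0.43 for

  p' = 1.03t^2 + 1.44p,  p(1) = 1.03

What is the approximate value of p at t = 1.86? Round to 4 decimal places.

6.8079

RK4: k1 = f(t_n, p_n); k2 = f(t_n + h/2, p_n + (h/2)·k1); k3 = f(t_n + h/2, p_n + (h/2)·k2); k4 = f(t_n + h, p_n + h·k3); p_{n+1} = p_n + (h/6)·(k1 + 2k2 + 2k3 + k4).
t=1.000000, p=1.030000:
  k1 = f(1.000000, 1.030000) = 2.513200
  k2 = f(1.215000, 1.570338) = 3.781798
  k3 = f(1.215000, 1.843087) = 4.174557
  k4 = f(1.430000, 2.825059) = 6.174332
  p ← 1.030000 + (0.43/6)·(k1 + 2k2 + 2k3 + k4) = 2.793017
t=1.430000, p=2.793017:
  k1 = f(1.430000, 2.793017) = 6.128192
  k2 = f(1.645000, 4.110579) = 8.706439
  k3 = f(1.645000, 4.664902) = 9.504664
  k4 = f(1.860000, 6.880023) = 13.470621
  p ← 2.793017 + (0.43/6)·(k1 + 2k2 + 2k3 + k4) = 6.807857
p(1.86) ≈ 6.8079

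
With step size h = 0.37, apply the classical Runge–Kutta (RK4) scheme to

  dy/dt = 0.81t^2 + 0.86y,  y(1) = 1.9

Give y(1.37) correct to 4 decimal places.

RK4: k1 = f(t_n, y_n); k2 = f(t_n + h/2, y_n + (h/2)·k1); k3 = f(t_n + h/2, y_n + (h/2)·k2); k4 = f(t_n + h, y_n + h·k3); y_{n+1} = y_n + (h/6)·(k1 + 2k2 + 2k3 + k4).
t=1.000000, y=1.900000:
  k1 = f(1.000000, 1.900000) = 2.444000
  k2 = f(1.185000, 2.352140) = 3.160263
  k3 = f(1.185000, 2.484649) = 3.274220
  k4 = f(1.370000, 3.111461) = 4.196146
  y ← 1.900000 + (0.37/6)·(k1 + 2k2 + 2k3 + k4) = 3.103062
y(1.37) ≈ 3.1031

3.1031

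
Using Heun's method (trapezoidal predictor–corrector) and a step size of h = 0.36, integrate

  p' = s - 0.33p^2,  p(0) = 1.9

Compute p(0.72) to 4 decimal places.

Heun: k1 = f(s_n, p_n); k2 = f(s_n + h, p_n + h·k1); p_{n+1} = p_n + (h/2)·(k1 + k2).
s=0.000000, p=1.900000:
  k1 = f(0.000000, 1.900000) = -1.191300
  k2 = f(0.360000, 1.471132) = -0.354196
  p ← 1.900000 + (0.36/2)·(-1.191300 + (-0.354196)) = 1.621811
s=0.360000, p=1.621811:
  k1 = f(0.360000, 1.621811) = -0.507989
  k2 = f(0.720000, 1.438935) = 0.036724
  p ← 1.621811 + (0.36/2)·(-0.507989 + 0.036724) = 1.536983
p(0.72) ≈ 1.5370

1.5370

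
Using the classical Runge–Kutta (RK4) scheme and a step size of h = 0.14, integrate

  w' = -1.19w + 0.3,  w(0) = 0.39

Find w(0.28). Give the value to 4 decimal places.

0.3509

RK4: k1 = f(t_n, w_n); k2 = f(t_n + h/2, w_n + (h/2)·k1); k3 = f(t_n + h/2, w_n + (h/2)·k2); k4 = f(t_n + h, w_n + h·k3); w_{n+1} = w_n + (h/6)·(k1 + 2k2 + 2k3 + k4).
t=0.000000, w=0.390000:
  k1 = f(0.000000, 0.390000) = -0.164100
  k2 = f(0.070000, 0.378513) = -0.150430
  k3 = f(0.070000, 0.379470) = -0.151569
  k4 = f(0.140000, 0.368780) = -0.138849
  w ← 0.390000 + (0.14/6)·(k1 + 2k2 + 2k3 + k4) = 0.368838
t=0.140000, w=0.368838:
  k1 = f(0.140000, 0.368838) = -0.138917
  k2 = f(0.210000, 0.359114) = -0.127345
  k3 = f(0.210000, 0.359924) = -0.128309
  k4 = f(0.280000, 0.350875) = -0.117541
  w ← 0.368838 + (0.14/6)·(k1 + 2k2 + 2k3 + k4) = 0.350923
w(0.28) ≈ 0.3509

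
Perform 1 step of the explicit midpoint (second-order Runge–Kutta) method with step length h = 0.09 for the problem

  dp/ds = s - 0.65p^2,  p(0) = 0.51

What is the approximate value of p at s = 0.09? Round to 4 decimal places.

Midpoint: k1 = f(s_n, p_n); k2 = f(s_n + h/2, p_n + (h/2)·k1); p_{n+1} = p_n + h·k2.
s=0.000000, p=0.510000:
  k1 = f(0.000000, 0.510000) = -0.169065
  k2 = f(0.045000, 0.502392) = -0.119059
  p ← 0.510000 + 0.09·(-0.119059) = 0.499285
p(0.09) ≈ 0.4993

0.4993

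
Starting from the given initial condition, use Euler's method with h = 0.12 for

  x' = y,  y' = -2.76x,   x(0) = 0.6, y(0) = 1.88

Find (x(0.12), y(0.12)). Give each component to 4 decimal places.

Euler on (x,y): x_{n+1} = x_n + h·x', y_{n+1} = y_n + h·y'.
0.000000: (0.600000, 1.880000); f=(1.880000, -1.656000) → (0.825600, 1.681280)
(x(0.12), y(0.12)) ≈ (0.8256, 1.6813)

0.8256, 1.6813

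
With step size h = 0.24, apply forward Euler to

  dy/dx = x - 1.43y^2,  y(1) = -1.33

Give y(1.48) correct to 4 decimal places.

Euler: y_{n+1} = y_n + h·f(x_n, y_n).
x=1.000000, y=-1.330000: f=-1.529527 → y ← -1.330000 + 0.24·(-1.529527) = -1.697086
x=1.240000, y=-1.697086: f=-2.878547 → y ← -1.697086 + 0.24·(-2.878547) = -2.387938
y(1.48) ≈ -2.3879

-2.3879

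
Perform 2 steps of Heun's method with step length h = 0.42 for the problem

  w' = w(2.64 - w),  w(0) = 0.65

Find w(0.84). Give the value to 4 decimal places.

Heun: k1 = f(s_n, w_n); k2 = f(s_n + h, w_n + h·k1); w_{n+1} = w_n + (h/2)·(k1 + k2).
s=0.000000, w=0.650000:
  k1 = f(0.000000, 0.650000) = 1.293500
  k2 = f(0.420000, 1.193270) = 1.726340
  w ← 0.650000 + (0.42/2)·(1.293500 + 1.726340) = 1.284166
s=0.420000, w=1.284166:
  k1 = f(0.420000, 1.284166) = 1.741116
  k2 = f(0.840000, 2.015435) = 1.258770
  w ← 1.284166 + (0.42/2)·(1.741116 + 1.258770) = 1.914142
w(0.84) ≈ 1.9141

1.9141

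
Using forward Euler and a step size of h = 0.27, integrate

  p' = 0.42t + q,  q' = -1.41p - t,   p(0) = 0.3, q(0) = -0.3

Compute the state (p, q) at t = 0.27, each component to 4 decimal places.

Euler on (p,q): p_{n+1} = p_n + h·p', q_{n+1} = q_n + h·q'.
0.000000: (0.300000, -0.300000); f=(-0.300000, -0.423000) → (0.219000, -0.414210)
(p(0.27), q(0.27)) ≈ (0.2190, -0.4142)

0.2190, -0.4142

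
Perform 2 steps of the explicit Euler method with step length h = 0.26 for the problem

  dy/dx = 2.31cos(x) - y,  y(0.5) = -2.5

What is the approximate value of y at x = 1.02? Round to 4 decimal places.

Euler: y_{n+1} = y_n + h·f(x_n, y_n).
x=0.500000, y=-2.500000: f=4.527216 → y ← -2.500000 + 0.26·4.527216 = -1.322924
x=0.760000, y=-1.322924: f=2.997295 → y ← -1.322924 + 0.26·2.997295 = -0.543627
y(1.02) ≈ -0.5436

-0.5436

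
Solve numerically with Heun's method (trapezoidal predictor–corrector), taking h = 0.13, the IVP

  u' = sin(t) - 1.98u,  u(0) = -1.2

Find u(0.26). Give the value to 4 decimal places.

-0.6926

Heun: k1 = f(t_n, u_n); k2 = f(t_n + h, u_n + h·k1); u_{n+1} = u_n + (h/2)·(k1 + k2).
t=0.000000, u=-1.200000:
  k1 = f(0.000000, -1.200000) = 2.376000
  k2 = f(0.130000, -0.891120) = 1.894052
  u ← -1.200000 + (0.13/2)·(2.376000 + 1.894052) = -0.922447
t=0.130000, u=-0.922447:
  k1 = f(0.130000, -0.922447) = 1.956078
  k2 = f(0.260000, -0.668156) = 1.580030
  u ← -0.922447 + (0.13/2)·(1.956078 + 1.580030) = -0.692600
u(0.26) ≈ -0.6926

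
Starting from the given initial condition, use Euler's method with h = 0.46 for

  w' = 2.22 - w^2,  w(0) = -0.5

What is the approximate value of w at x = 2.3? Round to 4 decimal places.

Euler: w_{n+1} = w_n + h·f(x_n, w_n).
x=0.000000, w=-0.500000: f=1.970000 → w ← -0.500000 + 0.46·1.970000 = 0.406200
x=0.460000, w=0.406200: f=2.055002 → w ← 0.406200 + 0.46·2.055002 = 1.351501
x=0.920000, w=1.351501: f=0.393446 → w ← 1.351501 + 0.46·0.393446 = 1.532486
x=1.380000, w=1.532486: f=-0.128513 → w ← 1.532486 + 0.46·(-0.128513) = 1.473370
x=1.840000, w=1.473370: f=0.049181 → w ← 1.473370 + 0.46·0.049181 = 1.495993
w(2.3) ≈ 1.4960

1.4960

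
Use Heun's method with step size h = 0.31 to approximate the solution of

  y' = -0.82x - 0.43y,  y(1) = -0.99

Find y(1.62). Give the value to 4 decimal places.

-1.3514

Heun: k1 = f(x_n, y_n); k2 = f(x_n + h, y_n + h·k1); y_{n+1} = y_n + (h/2)·(k1 + k2).
x=1.000000, y=-0.990000:
  k1 = f(1.000000, -0.990000) = -0.394300
  k2 = f(1.310000, -1.112233) = -0.595940
  y ← -0.990000 + (0.31/2)·(-0.394300 + (-0.595940)) = -1.143487
x=1.310000, y=-1.143487:
  k1 = f(1.310000, -1.143487) = -0.582501
  k2 = f(1.620000, -1.324062) = -0.759053
  y ← -1.143487 + (0.31/2)·(-0.582501 + (-0.759053)) = -1.351428
y(1.62) ≈ -1.3514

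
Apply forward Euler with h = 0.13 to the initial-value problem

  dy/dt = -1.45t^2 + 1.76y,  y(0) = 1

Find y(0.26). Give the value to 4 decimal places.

1.5068

Euler: y_{n+1} = y_n + h·f(t_n, y_n).
t=0.000000, y=1.000000: f=1.760000 → y ← 1.000000 + 0.13·1.760000 = 1.228800
t=0.130000, y=1.228800: f=2.138183 → y ← 1.228800 + 0.13·2.138183 = 1.506764
y(0.26) ≈ 1.5068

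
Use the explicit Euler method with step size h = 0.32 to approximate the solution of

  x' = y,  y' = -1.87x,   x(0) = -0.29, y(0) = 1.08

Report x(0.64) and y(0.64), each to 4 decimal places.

0.4567, 1.2203

Euler on (x,y): x_{n+1} = x_n + h·x', y_{n+1} = y_n + h·y'.
0.000000: (-0.290000, 1.080000); f=(1.080000, 0.542300) → (0.055600, 1.253536)
0.320000: (0.055600, 1.253536); f=(1.253536, -0.103972) → (0.456732, 1.220265)
(x(0.64), y(0.64)) ≈ (0.4567, 1.2203)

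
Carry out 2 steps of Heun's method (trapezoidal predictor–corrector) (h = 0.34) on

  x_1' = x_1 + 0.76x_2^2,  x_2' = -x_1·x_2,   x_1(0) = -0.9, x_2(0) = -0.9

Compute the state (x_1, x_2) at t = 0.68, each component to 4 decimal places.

Heun on (x_1,x_2): k1 = f(t_n, state_n); k2 = f(t_n + h, state_n + h·k1); state_{n+1} = state_n + (h/2)·(k1 + k2).
0.000000: (-0.900000, -0.900000)
  k1 = (-0.284400, -0.810000)
  predictor → (-0.996696, -1.175400)
  k2 = (0.053294, -1.171516)
  → (-0.939288, -1.236858)
0.340000: (-0.939288, -1.236858)
  k1 = (0.223373, -1.161766)
  predictor → (-0.863341, -1.631858)
  k2 = (1.160509, -1.408851)
  → (-0.704028, -1.673863)
(x_1(0.68), x_2(0.68)) ≈ (-0.7040, -1.6739)

-0.7040, -1.6739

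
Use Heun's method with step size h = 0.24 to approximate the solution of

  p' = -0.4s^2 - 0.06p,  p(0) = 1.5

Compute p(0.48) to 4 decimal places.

Heun: k1 = f(s_n, p_n); k2 = f(s_n + h, p_n + h·k1); p_{n+1} = p_n + (h/2)·(k1 + k2).
s=0.000000, p=1.500000:
  k1 = f(0.000000, 1.500000) = -0.090000
  k2 = f(0.240000, 1.478400) = -0.111744
  p ← 1.500000 + (0.24/2)·(-0.090000 + (-0.111744)) = 1.475791
s=0.240000, p=1.475791:
  k1 = f(0.240000, 1.475791) = -0.111587
  k2 = f(0.480000, 1.449010) = -0.179101
  p ← 1.475791 + (0.24/2)·(-0.111587 + (-0.179101)) = 1.440908
p(0.48) ≈ 1.4409

1.4409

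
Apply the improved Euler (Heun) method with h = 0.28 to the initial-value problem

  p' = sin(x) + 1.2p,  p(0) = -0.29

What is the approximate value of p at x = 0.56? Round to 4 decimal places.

Heun: k1 = f(x_n, p_n); k2 = f(x_n + h, p_n + h·k1); p_{n+1} = p_n + (h/2)·(k1 + k2).
x=0.000000, p=-0.290000:
  k1 = f(0.000000, -0.290000) = -0.348000
  k2 = f(0.280000, -0.387440) = -0.188572
  p ← -0.290000 + (0.28/2)·(-0.348000 + (-0.188572)) = -0.365120
x=0.280000, p=-0.365120:
  k1 = f(0.280000, -0.365120) = -0.161789
  k2 = f(0.560000, -0.410421) = 0.038681
  p ← -0.365120 + (0.28/2)·(-0.161789 + 0.038681) = -0.382355
p(0.56) ≈ -0.3824

-0.3824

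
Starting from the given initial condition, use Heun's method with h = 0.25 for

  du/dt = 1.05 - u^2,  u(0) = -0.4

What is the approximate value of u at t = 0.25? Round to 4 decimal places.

-0.1614

Heun: k1 = f(t_n, u_n); k2 = f(t_n + h, u_n + h·k1); u_{n+1} = u_n + (h/2)·(k1 + k2).
t=0.000000, u=-0.400000:
  k1 = f(0.000000, -0.400000) = 0.890000
  k2 = f(0.250000, -0.177500) = 1.018494
  u ← -0.400000 + (0.25/2)·(0.890000 + 1.018494) = -0.161438
u(0.25) ≈ -0.1614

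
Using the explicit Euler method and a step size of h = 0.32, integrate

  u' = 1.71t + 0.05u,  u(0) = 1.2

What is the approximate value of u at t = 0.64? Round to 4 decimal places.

Euler: u_{n+1} = u_n + h·f(t_n, u_n).
t=0.000000, u=1.200000: f=0.060000 → u ← 1.200000 + 0.32·0.060000 = 1.219200
t=0.320000, u=1.219200: f=0.608160 → u ← 1.219200 + 0.32·0.608160 = 1.413811
u(0.64) ≈ 1.4138

1.4138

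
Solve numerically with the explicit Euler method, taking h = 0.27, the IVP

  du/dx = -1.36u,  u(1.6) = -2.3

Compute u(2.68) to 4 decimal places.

-0.3688

Euler: u_{n+1} = u_n + h·f(x_n, u_n).
x=1.600000, u=-2.300000: f=3.128000 → u ← -2.300000 + 0.27·3.128000 = -1.455440
x=1.870000, u=-1.455440: f=1.979398 → u ← -1.455440 + 0.27·1.979398 = -0.921002
x=2.140000, u=-0.921002: f=1.252563 → u ← -0.921002 + 0.27·1.252563 = -0.582810
x=2.410000, u=-0.582810: f=0.792622 → u ← -0.582810 + 0.27·0.792622 = -0.368802
u(2.68) ≈ -0.3688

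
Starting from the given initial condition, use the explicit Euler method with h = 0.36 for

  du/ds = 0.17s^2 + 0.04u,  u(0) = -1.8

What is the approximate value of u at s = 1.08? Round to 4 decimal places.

-1.8391

Euler: u_{n+1} = u_n + h·f(s_n, u_n).
s=0.000000, u=-1.800000: f=-0.072000 → u ← -1.800000 + 0.36·(-0.072000) = -1.825920
s=0.360000, u=-1.825920: f=-0.051005 → u ← -1.825920 + 0.36·(-0.051005) = -1.844282
s=0.720000, u=-1.844282: f=0.014357 → u ← -1.844282 + 0.36·0.014357 = -1.839113
u(1.08) ≈ -1.8391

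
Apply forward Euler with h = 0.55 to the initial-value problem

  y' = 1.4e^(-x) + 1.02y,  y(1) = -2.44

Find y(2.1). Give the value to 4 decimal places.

-5.3400

Euler: y_{n+1} = y_n + h·f(x_n, y_n).
x=1.000000, y=-2.440000: f=-1.973769 → y ← -2.440000 + 0.55·(-1.973769) = -3.525573
x=1.550000, y=-3.525573: f=-3.298937 → y ← -3.525573 + 0.55·(-3.298937) = -5.339988
y(2.1) ≈ -5.3400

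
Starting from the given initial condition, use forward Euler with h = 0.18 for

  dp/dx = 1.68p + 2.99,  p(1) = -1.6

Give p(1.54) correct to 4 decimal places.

Euler: p_{n+1} = p_n + h·f(x_n, p_n).
x=1.000000, p=-1.600000: f=0.302000 → p ← -1.600000 + 0.18·0.302000 = -1.545640
x=1.180000, p=-1.545640: f=0.393325 → p ← -1.545640 + 0.18·0.393325 = -1.474842
x=1.360000, p=-1.474842: f=0.512266 → p ← -1.474842 + 0.18·0.512266 = -1.382634
p(1.54) ≈ -1.3826

-1.3826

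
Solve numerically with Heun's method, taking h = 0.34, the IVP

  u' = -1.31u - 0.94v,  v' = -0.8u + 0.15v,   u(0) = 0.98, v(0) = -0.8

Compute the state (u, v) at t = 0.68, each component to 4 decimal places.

0.8994, -1.3891

Heun on (u,v): k1 = f(t_n, state_n); k2 = f(t_n + h, state_n + h·k1); state_{n+1} = state_n + (h/2)·(k1 + k2).
0.000000: (0.980000, -0.800000)
  k1 = (-0.531800, -0.904000)
  predictor → (0.799188, -1.107360)
  k2 = (-0.006018, -0.805454)
  → (0.888571, -1.090607)
0.340000: (0.888571, -1.090607)
  k1 = (-0.138857, -0.874448)
  predictor → (0.841360, -1.387920)
  k2 = (0.202463, -0.881276)
  → (0.899384, -1.389080)
(u(0.68), v(0.68)) ≈ (0.8994, -1.3891)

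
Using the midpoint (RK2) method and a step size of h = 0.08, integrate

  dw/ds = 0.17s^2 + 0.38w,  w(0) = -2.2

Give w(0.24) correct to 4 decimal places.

Midpoint: k1 = f(s_n, w_n); k2 = f(s_n + h/2, w_n + (h/2)·k1); w_{n+1} = w_n + h·k2.
s=0.000000, w=-2.200000:
  k1 = f(0.000000, -2.200000) = -0.836000
  k2 = f(0.040000, -2.233440) = -0.848435
  w ← -2.200000 + 0.08·(-0.848435) = -2.267875
s=0.080000, w=-2.267875:
  k1 = f(0.080000, -2.267875) = -0.860704
  k2 = f(0.120000, -2.302303) = -0.872427
  w ← -2.267875 + 0.08·(-0.872427) = -2.337669
s=0.160000, w=-2.337669:
  k1 = f(0.160000, -2.337669) = -0.883962
  k2 = f(0.200000, -2.373027) = -0.894950
  w ← -2.337669 + 0.08·(-0.894950) = -2.409265
w(0.24) ≈ -2.4093

-2.4093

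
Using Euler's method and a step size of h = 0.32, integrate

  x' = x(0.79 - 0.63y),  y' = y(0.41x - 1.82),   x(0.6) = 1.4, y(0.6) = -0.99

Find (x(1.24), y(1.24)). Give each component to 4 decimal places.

Euler on (x,y): x_{n+1} = x_n + h·x', y_{n+1} = y_n + h·y'.
0.600000: (1.400000, -0.990000); f=(1.979180, 1.233540) → (2.033338, -0.595267)
0.920000: (2.033338, -0.595267); f=(2.368876, 0.587131) → (2.791378, -0.407385)
(x(1.24), y(1.24)) ≈ (2.7914, -0.4074)

2.7914, -0.4074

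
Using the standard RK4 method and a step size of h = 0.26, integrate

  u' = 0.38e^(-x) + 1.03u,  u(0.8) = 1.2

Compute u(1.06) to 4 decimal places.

RK4: k1 = f(x_n, u_n); k2 = f(x_n + h/2, u_n + (h/2)·k1); k3 = f(x_n + h/2, u_n + (h/2)·k2); k4 = f(x_n + h, u_n + h·k3); u_{n+1} = u_n + (h/6)·(k1 + 2k2 + 2k3 + k4).
x=0.800000, u=1.200000:
  k1 = f(0.800000, 1.200000) = 1.406745
  k2 = f(0.930000, 1.382877) = 1.574294
  k3 = f(0.930000, 1.404658) = 1.596728
  k4 = f(1.060000, 1.615149) = 1.795257
  u ← 1.200000 + (0.26/6)·(k1 + 2k2 + 2k3 + k4) = 1.613575
u(1.06) ≈ 1.6136

1.6136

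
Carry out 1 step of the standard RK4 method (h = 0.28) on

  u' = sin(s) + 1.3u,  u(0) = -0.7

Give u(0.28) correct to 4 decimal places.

-0.9632

RK4: k1 = f(s_n, u_n); k2 = f(s_n + h/2, u_n + (h/2)·k1); k3 = f(s_n + h/2, u_n + (h/2)·k2); k4 = f(s_n + h, u_n + h·k3); u_{n+1} = u_n + (h/6)·(k1 + 2k2 + 2k3 + k4).
s=0.000000, u=-0.700000:
  k1 = f(0.000000, -0.700000) = -0.910000
  k2 = f(0.140000, -0.827400) = -0.936077
  k3 = f(0.140000, -0.831051) = -0.940823
  k4 = f(0.280000, -0.963430) = -0.976104
  u ← -0.700000 + (0.28/6)·(k1 + 2k2 + 2k3 + k4) = -0.963195
u(0.28) ≈ -0.9632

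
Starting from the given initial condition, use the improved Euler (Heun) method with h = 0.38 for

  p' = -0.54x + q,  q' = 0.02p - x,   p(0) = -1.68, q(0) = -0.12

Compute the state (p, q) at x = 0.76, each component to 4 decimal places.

Heun on (p,q): k1 = f(x_n, state_n); k2 = f(x_n + h, state_n + h·k1); state_{n+1} = state_n + (h/2)·(k1 + k2).
0.000000: (-1.680000, -0.120000)
  k1 = (-0.120000, -0.033600)
  predictor → (-1.725600, -0.132768)
  k2 = (-0.337968, -0.414512)
  → (-1.767014, -0.205141)
0.380000: (-1.767014, -0.205141)
  k1 = (-0.410341, -0.415340)
  predictor → (-1.922944, -0.362971)
  k2 = (-0.773371, -0.798459)
  → (-1.991919, -0.435763)
(p(0.76), q(0.76)) ≈ (-1.9919, -0.4358)

-1.9919, -0.4358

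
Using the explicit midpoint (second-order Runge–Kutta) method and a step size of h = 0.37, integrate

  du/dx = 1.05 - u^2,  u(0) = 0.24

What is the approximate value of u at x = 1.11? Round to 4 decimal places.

Midpoint: k1 = f(x_n, u_n); k2 = f(x_n + h/2, u_n + (h/2)·k1); u_{n+1} = u_n + h·k2.
x=0.000000, u=0.240000:
  k1 = f(0.000000, 0.240000) = 0.992400
  k2 = f(0.185000, 0.423594) = 0.870568
  u ← 0.240000 + 0.37·0.870568 = 0.562110
x=0.370000, u=0.562110:
  k1 = f(0.370000, 0.562110) = 0.734032
  k2 = f(0.555000, 0.697906) = 0.562927
  u ← 0.562110 + 0.37·0.562927 = 0.770393
x=0.740000, u=0.770393:
  k1 = f(0.740000, 0.770393) = 0.456494
  k2 = f(0.925000, 0.854845) = 0.319241
  u ← 0.770393 + 0.37·0.319241 = 0.888512
u(1.11) ≈ 0.8885

0.8885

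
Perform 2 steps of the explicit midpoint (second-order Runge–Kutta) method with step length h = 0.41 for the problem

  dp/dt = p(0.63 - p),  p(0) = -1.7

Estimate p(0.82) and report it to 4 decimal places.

-53.4573

Midpoint: k1 = f(t_n, p_n); k2 = f(t_n + h/2, p_n + (h/2)·k1); p_{n+1} = p_n + h·k2.
t=0.000000, p=-1.700000:
  k1 = f(0.000000, -1.700000) = -3.961000
  k2 = f(0.205000, -2.512005) = -7.892732
  p ← -1.700000 + 0.41·(-7.892732) = -4.936020
t=0.410000, p=-4.936020:
  k1 = f(0.410000, -4.936020) = -27.473988
  k2 = f(0.615000, -10.568188) = -118.344553
  p ← -4.936020 + 0.41·(-118.344553) = -53.457287
p(0.82) ≈ -53.4573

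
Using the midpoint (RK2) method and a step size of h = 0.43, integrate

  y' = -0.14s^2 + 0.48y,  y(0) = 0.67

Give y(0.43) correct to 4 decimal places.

Midpoint: k1 = f(s_n, y_n); k2 = f(s_n + h/2, y_n + (h/2)·k1); y_{n+1} = y_n + h·k2.
s=0.000000, y=0.670000:
  k1 = f(0.000000, 0.670000) = 0.321600
  k2 = f(0.215000, 0.739144) = 0.348318
  y ← 0.670000 + 0.43·0.348318 = 0.819777
y(0.43) ≈ 0.8198

0.8198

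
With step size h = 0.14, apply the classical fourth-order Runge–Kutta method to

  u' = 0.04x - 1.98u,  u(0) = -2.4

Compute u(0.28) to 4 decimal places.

-1.3773

RK4: k1 = f(x_n, u_n); k2 = f(x_n + h/2, u_n + (h/2)·k1); k3 = f(x_n + h/2, u_n + (h/2)·k2); k4 = f(x_n + h, u_n + h·k3); u_{n+1} = u_n + (h/6)·(k1 + 2k2 + 2k3 + k4).
x=0.000000, u=-2.400000:
  k1 = f(0.000000, -2.400000) = 4.752000
  k2 = f(0.070000, -2.067360) = 4.096173
  k3 = f(0.070000, -2.113268) = 4.187070
  k4 = f(0.140000, -1.813810) = 3.596944
  u ← -2.400000 + (0.14/6)·(k1 + 2k2 + 2k3 + k4) = -1.818640
x=0.140000, u=-1.818640:
  k1 = f(0.140000, -1.818640) = 3.606507
  k2 = f(0.210000, -1.566184) = 3.109445
  k3 = f(0.210000, -1.600979) = 3.178338
  k4 = f(0.280000, -1.373673) = 2.731072
  u ← -1.818640 + (0.14/6)·(k1 + 2k2 + 2k3 + k4) = -1.377333
u(0.28) ≈ -1.3773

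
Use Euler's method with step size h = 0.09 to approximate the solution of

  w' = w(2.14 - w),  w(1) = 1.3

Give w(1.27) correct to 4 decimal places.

1.5787

Euler: w_{n+1} = w_n + h·f(s_n, w_n).
s=1.000000, w=1.300000: f=1.092000 → w ← 1.300000 + 0.09·1.092000 = 1.398280
s=1.090000, w=1.398280: f=1.037132 → w ← 1.398280 + 0.09·1.037132 = 1.491622
s=1.180000, w=1.491622: f=0.967135 → w ← 1.491622 + 0.09·0.967135 = 1.578664
w(1.27) ≈ 1.5787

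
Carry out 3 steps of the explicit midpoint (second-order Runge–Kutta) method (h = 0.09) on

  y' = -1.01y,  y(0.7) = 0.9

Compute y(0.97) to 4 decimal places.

Midpoint: k1 = f(t_n, y_n); k2 = f(t_n + h/2, y_n + (h/2)·k1); y_{n+1} = y_n + h·k2.
t=0.700000, y=0.900000:
  k1 = f(0.700000, 0.900000) = -0.909000
  k2 = f(0.745000, 0.859095) = -0.867686
  y ← 0.900000 + 0.09·(-0.867686) = 0.821908
t=0.790000, y=0.821908:
  k1 = f(0.790000, 0.821908) = -0.830127
  k2 = f(0.835000, 0.784553) = -0.792398
  y ← 0.821908 + 0.09·(-0.792398) = 0.750592
t=0.880000, y=0.750592:
  k1 = f(0.880000, 0.750592) = -0.758098
  k2 = f(0.925000, 0.716478) = -0.723643
  y ← 0.750592 + 0.09·(-0.723643) = 0.685465
y(0.97) ≈ 0.6855

0.6855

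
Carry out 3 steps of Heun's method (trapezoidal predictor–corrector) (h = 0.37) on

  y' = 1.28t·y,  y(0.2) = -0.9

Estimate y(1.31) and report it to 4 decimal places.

-2.5479

Heun: k1 = f(t_n, y_n); k2 = f(t_n + h, y_n + h·k1); y_{n+1} = y_n + (h/2)·(k1 + k2).
t=0.200000, y=-0.900000:
  k1 = f(0.200000, -0.900000) = -0.230400
  k2 = f(0.570000, -0.985248) = -0.718837
  y ← -0.900000 + (0.37/2)·(-0.230400 + (-0.718837)) = -1.075609
t=0.570000, y=-1.075609:
  k1 = f(0.570000, -1.075609) = -0.784764
  k2 = f(0.940000, -1.365972) = -1.643537
  y ← -1.075609 + (0.37/2)·(-0.784764 + (-1.643537)) = -1.524845
t=0.940000, y=-1.524845:
  k1 = f(0.940000, -1.524845) = -1.834693
  k2 = f(1.310000, -2.203681) = -3.695132
  y ← -1.524845 + (0.37/2)·(-1.834693 + (-3.695132)) = -2.547862
y(1.31) ≈ -2.5479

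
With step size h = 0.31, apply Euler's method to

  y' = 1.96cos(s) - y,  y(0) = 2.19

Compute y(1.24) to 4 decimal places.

Euler: y_{n+1} = y_n + h·f(s_n, y_n).
s=0.000000, y=2.190000: f=-0.230000 → y ← 2.190000 + 0.31·(-0.230000) = 2.118700
s=0.310000, y=2.118700: f=-0.252126 → y ← 2.118700 + 0.31·(-0.252126) = 2.040541
s=0.620000, y=2.040541: f=-0.445339 → y ← 2.040541 + 0.31·(-0.445339) = 1.902486
s=0.930000, y=1.902486: f=-0.730731 → y ← 1.902486 + 0.31·(-0.730731) = 1.675959
y(1.24) ≈ 1.6760

1.6760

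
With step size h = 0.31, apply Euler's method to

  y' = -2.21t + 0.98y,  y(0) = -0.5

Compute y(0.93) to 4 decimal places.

-1.8098

Euler: y_{n+1} = y_n + h·f(t_n, y_n).
t=0.000000, y=-0.500000: f=-0.490000 → y ← -0.500000 + 0.31·(-0.490000) = -0.651900
t=0.310000, y=-0.651900: f=-1.323962 → y ← -0.651900 + 0.31·(-1.323962) = -1.062328
t=0.620000, y=-1.062328: f=-2.411282 → y ← -1.062328 + 0.31·(-2.411282) = -1.809826
y(0.93) ≈ -1.8098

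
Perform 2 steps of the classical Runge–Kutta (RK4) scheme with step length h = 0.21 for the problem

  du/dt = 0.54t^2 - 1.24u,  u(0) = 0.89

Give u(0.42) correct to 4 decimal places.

0.5405

RK4: k1 = f(t_n, u_n); k2 = f(t_n + h/2, u_n + (h/2)·k1); k3 = f(t_n + h/2, u_n + (h/2)·k2); k4 = f(t_n + h, u_n + h·k3); u_{n+1} = u_n + (h/6)·(k1 + 2k2 + 2k3 + k4).
t=0.000000, u=0.890000:
  k1 = f(0.000000, 0.890000) = -1.103600
  k2 = f(0.105000, 0.774122) = -0.953958
  k3 = f(0.105000, 0.789834) = -0.973441
  k4 = f(0.210000, 0.685577) = -0.826302
  u ← 0.890000 + (0.21/6)·(k1 + 2k2 + 2k3 + k4) = 0.687536
t=0.210000, u=0.687536:
  k1 = f(0.210000, 0.687536) = -0.828730
  k2 = f(0.315000, 0.600519) = -0.691062
  k3 = f(0.315000, 0.614974) = -0.708986
  k4 = f(0.420000, 0.538648) = -0.572668
  u ← 0.687536 + (0.21/6)·(k1 + 2k2 + 2k3 + k4) = 0.540483
u(0.42) ≈ 0.5405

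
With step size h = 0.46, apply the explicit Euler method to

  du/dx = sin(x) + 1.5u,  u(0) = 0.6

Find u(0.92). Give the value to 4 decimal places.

1.9179

Euler: u_{n+1} = u_n + h·f(x_n, u_n).
x=0.000000, u=0.600000: f=0.900000 → u ← 0.600000 + 0.46·0.900000 = 1.014000
x=0.460000, u=1.014000: f=1.964948 → u ← 1.014000 + 0.46·1.964948 = 1.917876
u(0.92) ≈ 1.9179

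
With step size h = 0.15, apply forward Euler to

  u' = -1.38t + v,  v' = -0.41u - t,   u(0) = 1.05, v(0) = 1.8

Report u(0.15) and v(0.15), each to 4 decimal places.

1.3200, 1.7354

Euler on (u,v): u_{n+1} = u_n + h·u', v_{n+1} = v_n + h·v'.
0.000000: (1.050000, 1.800000); f=(1.800000, -0.430500) → (1.320000, 1.735425)
(u(0.15), v(0.15)) ≈ (1.3200, 1.7354)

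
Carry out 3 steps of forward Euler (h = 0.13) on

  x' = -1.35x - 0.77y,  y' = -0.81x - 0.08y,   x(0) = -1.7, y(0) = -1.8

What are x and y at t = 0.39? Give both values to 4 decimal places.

Euler on (x,y): x_{n+1} = x_n + h·x', y_{n+1} = y_n + h·y'.
0.000000: (-1.700000, -1.800000); f=(3.681000, 1.521000) → (-1.221470, -1.602270)
0.130000: (-1.221470, -1.602270); f=(2.882732, 1.117572) → (-0.846715, -1.456986)
0.260000: (-0.846715, -1.456986); f=(2.264944, 0.802398) → (-0.552272, -1.352674)
(x(0.39), y(0.39)) ≈ (-0.5523, -1.3527)

-0.5523, -1.3527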